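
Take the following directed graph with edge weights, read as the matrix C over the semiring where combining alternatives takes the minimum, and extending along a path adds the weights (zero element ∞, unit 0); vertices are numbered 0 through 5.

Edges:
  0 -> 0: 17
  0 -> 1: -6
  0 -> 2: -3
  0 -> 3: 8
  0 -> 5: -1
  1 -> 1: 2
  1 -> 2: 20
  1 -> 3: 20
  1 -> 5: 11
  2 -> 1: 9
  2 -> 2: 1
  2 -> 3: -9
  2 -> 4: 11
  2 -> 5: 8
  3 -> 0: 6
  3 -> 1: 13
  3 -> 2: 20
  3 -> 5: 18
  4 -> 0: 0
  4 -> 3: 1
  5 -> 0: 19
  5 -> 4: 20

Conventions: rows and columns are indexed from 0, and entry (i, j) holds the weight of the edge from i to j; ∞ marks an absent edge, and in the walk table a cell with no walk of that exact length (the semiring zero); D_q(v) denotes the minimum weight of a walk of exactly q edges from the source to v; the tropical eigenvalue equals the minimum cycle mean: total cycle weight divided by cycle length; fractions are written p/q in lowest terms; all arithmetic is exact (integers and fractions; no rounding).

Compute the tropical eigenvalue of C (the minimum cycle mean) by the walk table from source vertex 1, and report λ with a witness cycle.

q=0: [∞, 0, ∞, ∞, ∞, ∞]
q=1: [∞, 2, 20, 20, ∞, 11]
q=2: [26, 4, 21, 11, 31, 13]
q=3: [17, 6, 22, 12, 32, 15]
q=4: [18, 8, 14, 13, 33, 16]
q=5: [19, 10, 15, 5, 25, 17]
q=6: [11, 12, 16, 6, 26, 18]
Optimal cycle mean attained by: cycle 0->2->3->0, total (-3) + (-9) + 6, length 3.
Answer: λ = -2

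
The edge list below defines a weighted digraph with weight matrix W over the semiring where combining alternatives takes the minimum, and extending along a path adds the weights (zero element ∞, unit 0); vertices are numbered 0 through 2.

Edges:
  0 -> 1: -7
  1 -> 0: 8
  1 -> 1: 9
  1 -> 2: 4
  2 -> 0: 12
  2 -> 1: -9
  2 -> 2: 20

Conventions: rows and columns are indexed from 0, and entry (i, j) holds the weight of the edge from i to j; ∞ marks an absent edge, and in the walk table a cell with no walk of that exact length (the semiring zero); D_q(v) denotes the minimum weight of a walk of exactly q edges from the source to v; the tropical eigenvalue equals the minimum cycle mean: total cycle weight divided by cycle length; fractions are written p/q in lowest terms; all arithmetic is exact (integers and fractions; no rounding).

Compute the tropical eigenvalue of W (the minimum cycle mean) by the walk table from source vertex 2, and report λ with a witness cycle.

q=0: [∞, ∞, 0]
q=1: [12, -9, 20]
q=2: [-1, 0, -5]
q=3: [7, -14, 4]
Optimal cycle mean attained by: cycle 1->2->1, total 4 + (-9), length 2.
Answer: λ = -5/2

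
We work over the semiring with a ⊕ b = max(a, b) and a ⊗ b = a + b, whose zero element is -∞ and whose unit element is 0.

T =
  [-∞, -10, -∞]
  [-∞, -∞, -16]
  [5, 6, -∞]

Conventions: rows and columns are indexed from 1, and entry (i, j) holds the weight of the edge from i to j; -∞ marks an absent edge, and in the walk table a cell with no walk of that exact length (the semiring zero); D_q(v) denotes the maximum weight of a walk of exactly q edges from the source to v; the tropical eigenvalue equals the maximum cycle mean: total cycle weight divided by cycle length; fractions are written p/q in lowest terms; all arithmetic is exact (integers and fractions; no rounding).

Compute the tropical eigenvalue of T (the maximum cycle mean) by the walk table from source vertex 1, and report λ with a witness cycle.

q=0: [0, -∞, -∞]
q=1: [-∞, -10, -∞]
q=2: [-∞, -∞, -26]
q=3: [-21, -20, -∞]
Optimal cycle mean attained by: cycle 2->3->2, total (-16) + 6, length 2.
Answer: λ = -5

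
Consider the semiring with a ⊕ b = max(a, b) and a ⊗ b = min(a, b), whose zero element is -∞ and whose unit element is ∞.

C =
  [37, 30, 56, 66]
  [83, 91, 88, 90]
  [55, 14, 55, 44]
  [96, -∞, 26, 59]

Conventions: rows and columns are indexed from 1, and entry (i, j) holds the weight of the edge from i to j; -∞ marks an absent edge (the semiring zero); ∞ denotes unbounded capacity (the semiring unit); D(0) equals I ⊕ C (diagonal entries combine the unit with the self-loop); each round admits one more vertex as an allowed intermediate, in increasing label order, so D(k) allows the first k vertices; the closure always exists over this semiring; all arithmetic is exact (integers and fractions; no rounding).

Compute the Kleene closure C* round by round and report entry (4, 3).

D(0):
  [∞, 30, 56, 66]
  [83, ∞, 88, 90]
  [55, 14, ∞, 44]
  [96, -∞, 26, ∞]
D(1):
  [∞, 30, 56, 66]
  [83, ∞, 88, 90]
  [55, 30, ∞, 55]
  [96, 30, 56, ∞]
D(2):
  [∞, 30, 56, 66]
  [83, ∞, 88, 90]
  [55, 30, ∞, 55]
  [96, 30, 56, ∞]
D(3):
  [∞, 30, 56, 66]
  [83, ∞, 88, 90]
  [55, 30, ∞, 55]
  [96, 30, 56, ∞]
D(4):
  [∞, 30, 56, 66]
  [90, ∞, 88, 90]
  [55, 30, ∞, 55]
  [96, 30, 56, ∞]
Answer: C*[4][3] = 56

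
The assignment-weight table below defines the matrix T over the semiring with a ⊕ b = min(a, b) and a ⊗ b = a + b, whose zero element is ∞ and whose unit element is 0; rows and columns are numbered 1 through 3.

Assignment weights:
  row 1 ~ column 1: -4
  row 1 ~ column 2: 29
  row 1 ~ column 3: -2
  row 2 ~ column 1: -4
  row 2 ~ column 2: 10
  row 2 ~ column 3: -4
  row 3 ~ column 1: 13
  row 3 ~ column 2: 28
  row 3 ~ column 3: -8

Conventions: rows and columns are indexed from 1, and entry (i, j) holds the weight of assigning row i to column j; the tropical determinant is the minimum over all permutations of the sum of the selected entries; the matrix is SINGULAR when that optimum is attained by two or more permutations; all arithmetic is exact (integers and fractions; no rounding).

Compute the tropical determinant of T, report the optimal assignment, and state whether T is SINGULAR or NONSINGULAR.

σ = (1, 2, 3): (-4) + 10 + (-8) = -2
σ = (1, 3, 2): (-4) + (-4) + 28 = 20
σ = (2, 1, 3): 29 + (-4) + (-8) = 17
σ = (2, 3, 1): 29 + (-4) + 13 = 38
σ = (3, 1, 2): (-2) + (-4) + 28 = 22
σ = (3, 2, 1): (-2) + 10 + 13 = 21
Optimal value attained by: σ = (1, 2, 3).
Answer: det⊕(T) = -2; verdict: NONSINGULAR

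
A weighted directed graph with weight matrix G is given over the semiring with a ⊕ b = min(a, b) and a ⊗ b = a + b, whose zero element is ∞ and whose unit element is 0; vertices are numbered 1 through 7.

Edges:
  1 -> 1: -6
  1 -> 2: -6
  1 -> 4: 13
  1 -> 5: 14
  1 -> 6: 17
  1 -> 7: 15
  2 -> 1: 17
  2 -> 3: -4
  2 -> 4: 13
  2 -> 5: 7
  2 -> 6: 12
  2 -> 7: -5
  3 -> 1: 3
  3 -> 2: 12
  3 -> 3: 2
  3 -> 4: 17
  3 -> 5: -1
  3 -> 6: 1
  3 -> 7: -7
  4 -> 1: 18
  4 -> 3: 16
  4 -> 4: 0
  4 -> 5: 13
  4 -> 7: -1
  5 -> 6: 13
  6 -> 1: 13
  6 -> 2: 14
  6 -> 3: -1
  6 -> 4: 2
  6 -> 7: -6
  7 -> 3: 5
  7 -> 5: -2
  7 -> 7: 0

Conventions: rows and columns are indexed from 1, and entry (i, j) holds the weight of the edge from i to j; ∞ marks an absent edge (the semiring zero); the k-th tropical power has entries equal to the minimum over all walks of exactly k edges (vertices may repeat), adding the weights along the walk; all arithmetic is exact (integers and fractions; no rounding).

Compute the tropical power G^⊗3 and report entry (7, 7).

G^⊗2:
  [-12, -12, -10, 7, 1, 6, -11]
  [-1, 8, -2, 13, -7, -3, -11]
  [-3, -3, -2, 3, -9, 3, -7]
  [12, 12, 4, 0, -3, 17, -1]
  [26, 27, 12, 15, ∞, ∞, 7]
  [2, 7, -1, 2, -8, 0, -8]
  [8, 17, 5, 22, -2, 6, -2]
G^⊗3:
  [-18, -18, -16, 1, -13, -9, -17]
  [-7, -7, -6, -1, -13, -1, -11]
  [-9, -9, -7, 3, -9, -1, -9]
  [6, 6, 4, 0, -3, 5, -3]
  [15, 20, 12, 15, 5, 13, 5]
  [-4, -4, -3, 2, -10, 0, -8]
  [2, 2, 3, 8, -4, 6, -2]
Key observation: the optimum is the walk 7->3->7->7, with weight 5 + (-7) + 0 = -2.
Optimal value attained by: walk 7->3->7->7.
Answer: (G^⊗3)[7][7] = -2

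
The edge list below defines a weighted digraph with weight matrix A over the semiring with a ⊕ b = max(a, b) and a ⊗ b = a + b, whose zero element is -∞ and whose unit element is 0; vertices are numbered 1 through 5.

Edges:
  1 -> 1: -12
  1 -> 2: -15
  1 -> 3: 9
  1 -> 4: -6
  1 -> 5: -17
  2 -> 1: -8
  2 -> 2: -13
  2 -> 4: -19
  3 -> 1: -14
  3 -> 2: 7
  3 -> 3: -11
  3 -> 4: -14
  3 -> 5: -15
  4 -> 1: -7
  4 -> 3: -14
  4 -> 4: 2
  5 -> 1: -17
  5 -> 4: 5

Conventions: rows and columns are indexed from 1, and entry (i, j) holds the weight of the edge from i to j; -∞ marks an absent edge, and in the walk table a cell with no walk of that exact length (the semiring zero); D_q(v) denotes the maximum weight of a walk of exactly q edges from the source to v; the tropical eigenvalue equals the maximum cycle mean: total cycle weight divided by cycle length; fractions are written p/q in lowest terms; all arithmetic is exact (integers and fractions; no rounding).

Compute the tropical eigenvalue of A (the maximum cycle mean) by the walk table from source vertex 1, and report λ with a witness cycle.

q=0: [0, -∞, -∞, -∞, -∞]
q=1: [-12, -15, 9, -6, -17]
q=2: [-5, 16, -2, -4, -6]
q=3: [8, 5, 4, -1, -17]
q=4: [-3, 11, 17, 2, -9]
q=5: [3, 24, 6, 4, 2]
Optimal cycle mean attained by: cycle 1->3->2->1, total 9 + 7 + (-8), length 3.
Answer: λ = 8/3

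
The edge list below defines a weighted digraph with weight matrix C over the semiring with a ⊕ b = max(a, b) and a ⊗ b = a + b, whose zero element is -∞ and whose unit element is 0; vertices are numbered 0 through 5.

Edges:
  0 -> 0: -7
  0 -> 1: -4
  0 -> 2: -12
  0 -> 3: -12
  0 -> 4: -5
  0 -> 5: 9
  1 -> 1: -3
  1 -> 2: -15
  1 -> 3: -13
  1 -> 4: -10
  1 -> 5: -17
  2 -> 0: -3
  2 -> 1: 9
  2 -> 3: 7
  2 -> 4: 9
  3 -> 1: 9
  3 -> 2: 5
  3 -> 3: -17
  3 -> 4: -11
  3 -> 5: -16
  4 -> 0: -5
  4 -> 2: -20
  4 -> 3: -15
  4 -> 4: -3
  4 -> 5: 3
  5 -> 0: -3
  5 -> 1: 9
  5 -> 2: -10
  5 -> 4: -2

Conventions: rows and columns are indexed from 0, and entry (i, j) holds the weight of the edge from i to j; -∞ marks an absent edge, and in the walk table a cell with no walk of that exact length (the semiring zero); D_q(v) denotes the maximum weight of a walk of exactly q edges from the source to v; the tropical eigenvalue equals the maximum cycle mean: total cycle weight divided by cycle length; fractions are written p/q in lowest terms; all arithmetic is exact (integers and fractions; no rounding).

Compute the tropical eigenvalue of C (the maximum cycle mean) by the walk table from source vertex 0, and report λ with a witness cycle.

q=0: [0, -∞, -∞, -∞, -∞, -∞]
q=1: [-7, -4, -12, -12, -5, 9]
q=2: [6, 18, -1, -5, 7, 2]
q=3: [2, 15, 3, 6, 8, 15]
q=4: [12, 24, 11, 10, 13, 11]
q=5: [8, 21, 15, 18, 20, 21]
q=6: [18, 30, 23, 22, 24, 23]
Optimal cycle mean attained by: cycle 2->3->2, total 7 + 5, length 2.
Answer: λ = 6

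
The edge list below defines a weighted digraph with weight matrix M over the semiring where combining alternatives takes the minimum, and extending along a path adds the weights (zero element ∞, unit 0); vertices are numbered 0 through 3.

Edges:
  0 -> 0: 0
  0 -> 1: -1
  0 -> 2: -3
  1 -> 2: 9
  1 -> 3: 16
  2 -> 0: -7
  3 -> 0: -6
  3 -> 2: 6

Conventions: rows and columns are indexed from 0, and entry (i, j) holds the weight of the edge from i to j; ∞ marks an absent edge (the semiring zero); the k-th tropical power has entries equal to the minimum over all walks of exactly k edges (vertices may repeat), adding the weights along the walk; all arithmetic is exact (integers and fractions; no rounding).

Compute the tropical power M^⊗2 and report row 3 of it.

M^⊗2:
  [-10, -1, -3, 15]
  [2, ∞, 22, ∞]
  [-7, -8, -10, ∞]
  [-6, -7, -9, ∞]
Answer: row 3 of M^⊗2 = [-6, -7, -9, ∞]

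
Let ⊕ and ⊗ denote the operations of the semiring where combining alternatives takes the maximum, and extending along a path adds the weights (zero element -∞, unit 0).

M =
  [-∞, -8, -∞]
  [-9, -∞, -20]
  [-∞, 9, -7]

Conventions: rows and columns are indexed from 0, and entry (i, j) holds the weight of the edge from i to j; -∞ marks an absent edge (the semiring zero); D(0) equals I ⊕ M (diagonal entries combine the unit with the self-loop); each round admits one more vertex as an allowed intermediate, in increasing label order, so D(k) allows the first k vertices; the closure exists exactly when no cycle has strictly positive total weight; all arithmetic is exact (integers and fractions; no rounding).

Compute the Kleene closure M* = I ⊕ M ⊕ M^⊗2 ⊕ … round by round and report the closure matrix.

D(0):
  [0, -8, -∞]
  [-9, 0, -20]
  [-∞, 9, 0]
D(1):
  [0, -8, -∞]
  [-9, 0, -20]
  [-∞, 9, 0]
D(2):
  [0, -8, -28]
  [-9, 0, -20]
  [0, 9, 0]
D(3):
  [0, -8, -28]
  [-9, 0, -20]
  [0, 9, 0]
Answer: M* = [[0, -8, -28], [-9, 0, -20], [0, 9, 0]]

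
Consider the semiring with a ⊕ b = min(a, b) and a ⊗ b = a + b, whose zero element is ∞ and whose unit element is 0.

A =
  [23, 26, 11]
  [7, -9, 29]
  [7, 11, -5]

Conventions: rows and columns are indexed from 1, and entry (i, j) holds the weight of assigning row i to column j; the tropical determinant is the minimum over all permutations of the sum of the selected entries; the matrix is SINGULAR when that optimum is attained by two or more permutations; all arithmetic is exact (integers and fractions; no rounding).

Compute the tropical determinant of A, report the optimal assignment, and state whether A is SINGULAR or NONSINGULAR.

σ = (1, 2, 3): 23 + (-9) + (-5) = 9
σ = (1, 3, 2): 23 + 29 + 11 = 63
σ = (2, 1, 3): 26 + 7 + (-5) = 28
σ = (2, 3, 1): 26 + 29 + 7 = 62
σ = (3, 1, 2): 11 + 7 + 11 = 29
σ = (3, 2, 1): 11 + (-9) + 7 = 9
Optimal value attained by: σ = (1, 2, 3).
Answer: det⊕(A) = 9; verdict: SINGULAR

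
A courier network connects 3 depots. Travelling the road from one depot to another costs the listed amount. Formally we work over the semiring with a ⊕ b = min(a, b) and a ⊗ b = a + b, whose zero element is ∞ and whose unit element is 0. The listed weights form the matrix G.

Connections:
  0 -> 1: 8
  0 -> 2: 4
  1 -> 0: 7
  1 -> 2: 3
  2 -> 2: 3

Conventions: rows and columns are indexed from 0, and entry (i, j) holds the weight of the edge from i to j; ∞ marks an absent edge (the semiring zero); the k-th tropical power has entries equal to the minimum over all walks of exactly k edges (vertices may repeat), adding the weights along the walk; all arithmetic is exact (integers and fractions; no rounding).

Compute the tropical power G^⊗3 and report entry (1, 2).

G^⊗2:
  [15, ∞, 7]
  [∞, 15, 6]
  [∞, ∞, 6]
G^⊗3:
  [∞, 23, 10]
  [22, ∞, 9]
  [∞, ∞, 9]
Key observation: the optimum is the walk 1->2->2->2, with weight 3 + 3 + 3 = 9.
Optimal value attained by: walk 1->2->2->2.
Answer: (G^⊗3)[1][2] = 9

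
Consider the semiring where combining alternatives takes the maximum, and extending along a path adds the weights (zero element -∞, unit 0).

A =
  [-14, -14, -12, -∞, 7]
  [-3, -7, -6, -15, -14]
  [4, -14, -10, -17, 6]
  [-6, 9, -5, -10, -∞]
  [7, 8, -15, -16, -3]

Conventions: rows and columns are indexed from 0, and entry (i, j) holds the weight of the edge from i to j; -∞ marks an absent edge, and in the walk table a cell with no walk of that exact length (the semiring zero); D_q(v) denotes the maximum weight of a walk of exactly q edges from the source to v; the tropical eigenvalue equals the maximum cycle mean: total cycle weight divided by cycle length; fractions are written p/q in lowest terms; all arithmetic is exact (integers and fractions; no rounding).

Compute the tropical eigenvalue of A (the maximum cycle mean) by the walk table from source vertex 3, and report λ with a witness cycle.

q=0: [-∞, -∞, -∞, 0, -∞]
q=1: [-6, 9, -5, -10, -∞]
q=2: [6, 2, 3, -6, 1]
q=3: [8, 9, -4, -13, 13]
q=4: [20, 21, 3, -3, 15]
q=5: [22, 23, 15, 6, 27]
Optimal cycle mean attained by: cycle 0->4->0, total 7 + 7, length 2.
Answer: λ = 7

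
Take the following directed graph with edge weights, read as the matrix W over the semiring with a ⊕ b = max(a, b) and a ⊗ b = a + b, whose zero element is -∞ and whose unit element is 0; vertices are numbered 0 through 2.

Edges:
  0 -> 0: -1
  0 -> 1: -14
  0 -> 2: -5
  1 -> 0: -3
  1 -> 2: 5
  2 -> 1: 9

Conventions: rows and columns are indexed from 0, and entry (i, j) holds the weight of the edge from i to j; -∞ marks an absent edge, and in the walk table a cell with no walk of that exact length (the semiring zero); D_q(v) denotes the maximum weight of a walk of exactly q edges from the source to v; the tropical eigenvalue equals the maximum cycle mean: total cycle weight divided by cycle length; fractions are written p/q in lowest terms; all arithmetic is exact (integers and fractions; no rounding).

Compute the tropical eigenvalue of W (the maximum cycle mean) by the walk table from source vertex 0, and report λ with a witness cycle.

q=0: [0, -∞, -∞]
q=1: [-1, -14, -5]
q=2: [-2, 4, -6]
q=3: [1, 3, 9]
Optimal cycle mean attained by: cycle 1->2->1, total 5 + 9, length 2.
Answer: λ = 7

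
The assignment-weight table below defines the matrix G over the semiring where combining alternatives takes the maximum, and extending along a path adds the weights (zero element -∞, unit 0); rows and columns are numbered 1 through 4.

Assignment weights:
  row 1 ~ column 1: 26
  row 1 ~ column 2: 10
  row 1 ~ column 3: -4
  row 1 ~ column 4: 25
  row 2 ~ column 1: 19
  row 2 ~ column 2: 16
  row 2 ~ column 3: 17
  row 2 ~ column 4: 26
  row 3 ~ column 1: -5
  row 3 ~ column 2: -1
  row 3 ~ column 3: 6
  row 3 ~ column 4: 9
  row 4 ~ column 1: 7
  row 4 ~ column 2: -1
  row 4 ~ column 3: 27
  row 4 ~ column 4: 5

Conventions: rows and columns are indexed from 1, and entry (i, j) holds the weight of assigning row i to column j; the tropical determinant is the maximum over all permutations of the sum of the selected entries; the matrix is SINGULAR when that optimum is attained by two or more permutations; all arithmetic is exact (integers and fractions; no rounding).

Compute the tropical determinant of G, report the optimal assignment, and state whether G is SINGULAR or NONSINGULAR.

σ = (1, 2, 3, 4): 26 + 16 + 6 + 5 = 53
σ = (1, 2, 4, 3): 26 + 16 + 9 + 27 = 78
σ = (1, 3, 2, 4): 26 + 17 + (-1) + 5 = 47
σ = (1, 3, 4, 2): 26 + 17 + 9 + (-1) = 51
σ = (1, 4, 2, 3): 26 + 26 + (-1) + 27 = 78
σ = (1, 4, 3, 2): 26 + 26 + 6 + (-1) = 57
σ = (2, 1, 3, 4): 10 + 19 + 6 + 5 = 40
σ = (2, 1, 4, 3): 10 + 19 + 9 + 27 = 65
σ = (2, 3, 1, 4): 10 + 17 + (-5) + 5 = 27
σ = (2, 3, 4, 1): 10 + 17 + 9 + 7 = 43
σ = (2, 4, 1, 3): 10 + 26 + (-5) + 27 = 58
σ = (2, 4, 3, 1): 10 + 26 + 6 + 7 = 49
σ = (3, 1, 2, 4): (-4) + 19 + (-1) + 5 = 19
σ = (3, 1, 4, 2): (-4) + 19 + 9 + (-1) = 23
σ = (3, 2, 1, 4): (-4) + 16 + (-5) + 5 = 12
σ = (3, 2, 4, 1): (-4) + 16 + 9 + 7 = 28
σ = (3, 4, 1, 2): (-4) + 26 + (-5) + (-1) = 16
σ = (3, 4, 2, 1): (-4) + 26 + (-1) + 7 = 28
σ = (4, 1, 2, 3): 25 + 19 + (-1) + 27 = 70
σ = (4, 1, 3, 2): 25 + 19 + 6 + (-1) = 49
σ = (4, 2, 1, 3): 25 + 16 + (-5) + 27 = 63
σ = (4, 2, 3, 1): 25 + 16 + 6 + 7 = 54
σ = (4, 3, 1, 2): 25 + 17 + (-5) + (-1) = 36
σ = (4, 3, 2, 1): 25 + 17 + (-1) + 7 = 48
Optimal value attained by: σ = (1, 2, 4, 3).
Answer: det⊕(G) = 78; verdict: SINGULAR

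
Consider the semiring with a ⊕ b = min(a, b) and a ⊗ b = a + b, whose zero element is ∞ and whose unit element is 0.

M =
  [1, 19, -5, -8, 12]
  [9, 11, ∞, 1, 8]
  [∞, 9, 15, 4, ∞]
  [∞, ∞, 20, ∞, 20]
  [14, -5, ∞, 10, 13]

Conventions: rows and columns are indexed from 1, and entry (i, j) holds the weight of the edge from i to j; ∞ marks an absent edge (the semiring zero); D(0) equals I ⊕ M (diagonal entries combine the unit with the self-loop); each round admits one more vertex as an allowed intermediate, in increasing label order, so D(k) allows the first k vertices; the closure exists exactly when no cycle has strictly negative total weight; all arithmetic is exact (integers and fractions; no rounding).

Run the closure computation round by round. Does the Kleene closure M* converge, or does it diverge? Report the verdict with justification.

D(0):
  [0, 19, -5, -8, 12]
  [9, 0, ∞, 1, 8]
  [∞, 9, 0, 4, ∞]
  [∞, ∞, 20, 0, 20]
  [14, -5, ∞, 10, 0]
D(1):
  [0, 19, -5, -8, 12]
  [9, 0, 4, 1, 8]
  [∞, 9, 0, 4, ∞]
  [∞, ∞, 20, 0, 20]
  [14, -5, 9, 6, 0]
D(2):
  [0, 19, -5, -8, 12]
  [9, 0, 4, 1, 8]
  [18, 9, 0, 4, 17]
  [∞, ∞, 20, 0, 20]
  [4, -5, -1, -4, 0]
D(3):
  [0, 4, -5, -8, 12]
  [9, 0, 4, 1, 8]
  [18, 9, 0, 4, 17]
  [38, 29, 20, 0, 20]
  [4, -5, -1, -4, 0]
D(4):
  [0, 4, -5, -8, 12]
  [9, 0, 4, 1, 8]
  [18, 9, 0, 4, 17]
  [38, 29, 20, 0, 20]
  [4, -5, -1, -4, 0]
D(5):
  [0, 4, -5, -8, 12]
  [9, 0, 4, 1, 8]
  [18, 9, 0, 4, 17]
  [24, 15, 19, 0, 20]
  [4, -5, -1, -4, 0]
Key observation: every diagonal entry stays at the unit through all rounds, so no improving cycle exists.
Answer: CONVERGES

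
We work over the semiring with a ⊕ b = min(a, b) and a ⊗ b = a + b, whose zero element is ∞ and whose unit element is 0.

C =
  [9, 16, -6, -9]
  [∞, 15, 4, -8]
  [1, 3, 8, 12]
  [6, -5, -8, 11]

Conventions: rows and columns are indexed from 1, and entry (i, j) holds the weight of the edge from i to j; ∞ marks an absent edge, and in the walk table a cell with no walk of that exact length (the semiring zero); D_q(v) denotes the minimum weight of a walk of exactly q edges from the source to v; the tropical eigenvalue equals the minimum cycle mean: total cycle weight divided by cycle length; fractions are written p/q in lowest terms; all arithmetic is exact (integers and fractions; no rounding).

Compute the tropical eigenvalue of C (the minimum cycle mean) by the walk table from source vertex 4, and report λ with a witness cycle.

q=0: [∞, ∞, ∞, 0]
q=1: [6, -5, -8, 11]
q=2: [-7, -5, -1, -13]
q=3: [-7, -18, -21, -16]
q=4: [-20, -21, -24, -26]
Optimal cycle mean attained by: cycle 2->4->2, total (-8) + (-5), length 2.
Answer: λ = -13/2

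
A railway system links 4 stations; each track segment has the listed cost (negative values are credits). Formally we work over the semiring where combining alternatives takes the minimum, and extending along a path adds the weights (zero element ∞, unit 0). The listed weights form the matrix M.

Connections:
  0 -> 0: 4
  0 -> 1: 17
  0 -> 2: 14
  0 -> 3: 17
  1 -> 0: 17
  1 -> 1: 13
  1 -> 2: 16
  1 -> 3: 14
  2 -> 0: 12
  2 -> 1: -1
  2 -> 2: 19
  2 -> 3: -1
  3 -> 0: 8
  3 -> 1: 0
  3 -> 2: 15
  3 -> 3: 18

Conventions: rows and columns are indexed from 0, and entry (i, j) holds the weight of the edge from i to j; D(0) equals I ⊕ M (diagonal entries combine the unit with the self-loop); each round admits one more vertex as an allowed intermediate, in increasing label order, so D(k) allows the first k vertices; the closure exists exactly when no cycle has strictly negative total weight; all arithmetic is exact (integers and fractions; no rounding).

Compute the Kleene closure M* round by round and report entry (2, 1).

D(0):
  [0, 17, 14, 17]
  [17, 0, 16, 14]
  [12, -1, 0, -1]
  [8, 0, 15, 0]
D(1):
  [0, 17, 14, 17]
  [17, 0, 16, 14]
  [12, -1, 0, -1]
  [8, 0, 15, 0]
D(2):
  [0, 17, 14, 17]
  [17, 0, 16, 14]
  [12, -1, 0, -1]
  [8, 0, 15, 0]
D(3):
  [0, 13, 14, 13]
  [17, 0, 16, 14]
  [12, -1, 0, -1]
  [8, 0, 15, 0]
D(4):
  [0, 13, 14, 13]
  [17, 0, 16, 14]
  [7, -1, 0, -1]
  [8, 0, 15, 0]
Answer: M*[2][1] = -1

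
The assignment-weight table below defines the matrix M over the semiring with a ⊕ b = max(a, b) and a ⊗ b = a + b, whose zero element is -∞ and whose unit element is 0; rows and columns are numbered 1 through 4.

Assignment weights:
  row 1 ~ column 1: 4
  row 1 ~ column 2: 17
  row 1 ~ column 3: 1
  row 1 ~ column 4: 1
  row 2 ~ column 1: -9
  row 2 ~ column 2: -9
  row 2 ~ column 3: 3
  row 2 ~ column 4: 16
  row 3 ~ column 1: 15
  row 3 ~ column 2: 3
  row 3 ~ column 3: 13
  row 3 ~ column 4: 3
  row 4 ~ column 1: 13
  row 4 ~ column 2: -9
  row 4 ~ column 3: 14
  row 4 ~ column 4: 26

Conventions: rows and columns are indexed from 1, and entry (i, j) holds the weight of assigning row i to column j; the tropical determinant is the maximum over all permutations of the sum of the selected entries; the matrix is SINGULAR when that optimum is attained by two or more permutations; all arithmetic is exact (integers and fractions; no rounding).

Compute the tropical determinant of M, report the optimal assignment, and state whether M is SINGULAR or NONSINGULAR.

σ = (1, 2, 3, 4): 4 + (-9) + 13 + 26 = 34
σ = (1, 2, 4, 3): 4 + (-9) + 3 + 14 = 12
σ = (1, 3, 2, 4): 4 + 3 + 3 + 26 = 36
σ = (1, 3, 4, 2): 4 + 3 + 3 + (-9) = 1
σ = (1, 4, 2, 3): 4 + 16 + 3 + 14 = 37
σ = (1, 4, 3, 2): 4 + 16 + 13 + (-9) = 24
σ = (2, 1, 3, 4): 17 + (-9) + 13 + 26 = 47
σ = (2, 1, 4, 3): 17 + (-9) + 3 + 14 = 25
σ = (2, 3, 1, 4): 17 + 3 + 15 + 26 = 61
σ = (2, 3, 4, 1): 17 + 3 + 3 + 13 = 36
σ = (2, 4, 1, 3): 17 + 16 + 15 + 14 = 62
σ = (2, 4, 3, 1): 17 + 16 + 13 + 13 = 59
σ = (3, 1, 2, 4): 1 + (-9) + 3 + 26 = 21
σ = (3, 1, 4, 2): 1 + (-9) + 3 + (-9) = -14
σ = (3, 2, 1, 4): 1 + (-9) + 15 + 26 = 33
σ = (3, 2, 4, 1): 1 + (-9) + 3 + 13 = 8
σ = (3, 4, 1, 2): 1 + 16 + 15 + (-9) = 23
σ = (3, 4, 2, 1): 1 + 16 + 3 + 13 = 33
σ = (4, 1, 2, 3): 1 + (-9) + 3 + 14 = 9
σ = (4, 1, 3, 2): 1 + (-9) + 13 + (-9) = -4
σ = (4, 2, 1, 3): 1 + (-9) + 15 + 14 = 21
σ = (4, 2, 3, 1): 1 + (-9) + 13 + 13 = 18
σ = (4, 3, 1, 2): 1 + 3 + 15 + (-9) = 10
σ = (4, 3, 2, 1): 1 + 3 + 3 + 13 = 20
Optimal value attained by: σ = (2, 4, 1, 3).
Answer: det⊕(M) = 62; verdict: NONSINGULAR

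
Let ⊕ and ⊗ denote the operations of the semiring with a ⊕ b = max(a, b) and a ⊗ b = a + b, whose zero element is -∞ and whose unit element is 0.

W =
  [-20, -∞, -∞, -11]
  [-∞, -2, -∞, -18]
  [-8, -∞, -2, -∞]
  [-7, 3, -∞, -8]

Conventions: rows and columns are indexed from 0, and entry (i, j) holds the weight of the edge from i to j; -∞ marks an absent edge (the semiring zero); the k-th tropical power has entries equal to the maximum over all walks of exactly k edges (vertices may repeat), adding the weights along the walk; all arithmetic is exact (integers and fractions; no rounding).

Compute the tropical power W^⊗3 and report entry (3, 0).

W^⊗2:
  [-18, -8, -∞, -19]
  [-25, -4, -∞, -20]
  [-10, -∞, -4, -19]
  [-15, 1, -∞, -15]
W^⊗3:
  [-26, -10, -∞, -26]
  [-27, -6, -∞, -22]
  [-12, -16, -6, -21]
  [-22, -1, -∞, -17]
Key observation: the optimum is the walk 3->1->3->0, with weight 3 + (-18) + (-7) = -22.
Optimal value attained by: walk 3->1->3->0.
Answer: (W^⊗3)[3][0] = -22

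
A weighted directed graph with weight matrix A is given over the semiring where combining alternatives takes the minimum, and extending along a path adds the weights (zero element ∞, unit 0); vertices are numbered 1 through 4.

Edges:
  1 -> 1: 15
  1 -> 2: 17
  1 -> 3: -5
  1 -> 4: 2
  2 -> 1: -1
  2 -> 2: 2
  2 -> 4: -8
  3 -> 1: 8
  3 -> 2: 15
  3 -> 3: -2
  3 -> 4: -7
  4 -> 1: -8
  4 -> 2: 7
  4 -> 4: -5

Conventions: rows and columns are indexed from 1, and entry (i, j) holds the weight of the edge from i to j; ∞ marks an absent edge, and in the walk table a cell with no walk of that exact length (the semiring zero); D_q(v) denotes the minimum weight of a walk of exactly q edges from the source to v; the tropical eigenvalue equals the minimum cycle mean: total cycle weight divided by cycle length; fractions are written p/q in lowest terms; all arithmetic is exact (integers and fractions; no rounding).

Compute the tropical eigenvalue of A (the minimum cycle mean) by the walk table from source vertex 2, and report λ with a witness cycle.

q=0: [∞, 0, ∞, ∞]
q=1: [-1, 2, ∞, -8]
q=2: [-16, -1, -6, -13]
q=3: [-21, -6, -21, -18]
q=4: [-26, -11, -26, -28]
Optimal cycle mean attained by: cycle 1->3->4->1, total (-5) + (-7) + (-8), length 3.
Answer: λ = -20/3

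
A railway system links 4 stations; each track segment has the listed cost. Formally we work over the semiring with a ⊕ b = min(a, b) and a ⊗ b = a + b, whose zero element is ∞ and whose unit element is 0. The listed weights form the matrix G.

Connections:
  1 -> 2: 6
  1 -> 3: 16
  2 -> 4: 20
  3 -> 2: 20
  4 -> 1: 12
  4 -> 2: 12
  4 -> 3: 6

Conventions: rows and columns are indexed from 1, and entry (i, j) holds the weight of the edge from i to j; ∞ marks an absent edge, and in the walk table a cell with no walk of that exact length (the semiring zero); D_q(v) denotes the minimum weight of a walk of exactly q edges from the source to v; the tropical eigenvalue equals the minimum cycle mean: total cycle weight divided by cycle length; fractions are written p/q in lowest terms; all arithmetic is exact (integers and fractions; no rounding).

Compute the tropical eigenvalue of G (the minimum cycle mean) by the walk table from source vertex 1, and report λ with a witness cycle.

q=0: [0, ∞, ∞, ∞]
q=1: [∞, 6, 16, ∞]
q=2: [∞, 36, ∞, 26]
q=3: [38, 38, 32, 56]
q=4: [68, 44, 54, 58]
Optimal cycle mean attained by: cycle 1->2->4->1, total 6 + 20 + 12, length 3.
Answer: λ = 38/3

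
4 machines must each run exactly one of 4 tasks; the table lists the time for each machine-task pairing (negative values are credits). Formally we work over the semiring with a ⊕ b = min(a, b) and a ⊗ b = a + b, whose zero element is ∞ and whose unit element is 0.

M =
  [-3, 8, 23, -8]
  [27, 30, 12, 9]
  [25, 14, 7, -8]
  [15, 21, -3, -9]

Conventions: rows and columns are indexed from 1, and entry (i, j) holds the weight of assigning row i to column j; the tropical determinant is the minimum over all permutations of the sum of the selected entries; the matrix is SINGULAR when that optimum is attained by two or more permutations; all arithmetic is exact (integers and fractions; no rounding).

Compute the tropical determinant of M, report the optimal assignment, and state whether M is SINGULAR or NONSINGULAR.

σ = (1, 2, 3, 4): (-3) + 30 + 7 + (-9) = 25
σ = (1, 2, 4, 3): (-3) + 30 + (-8) + (-3) = 16
σ = (1, 3, 2, 4): (-3) + 12 + 14 + (-9) = 14
σ = (1, 3, 4, 2): (-3) + 12 + (-8) + 21 = 22
σ = (1, 4, 2, 3): (-3) + 9 + 14 + (-3) = 17
σ = (1, 4, 3, 2): (-3) + 9 + 7 + 21 = 34
σ = (2, 1, 3, 4): 8 + 27 + 7 + (-9) = 33
σ = (2, 1, 4, 3): 8 + 27 + (-8) + (-3) = 24
σ = (2, 3, 1, 4): 8 + 12 + 25 + (-9) = 36
σ = (2, 3, 4, 1): 8 + 12 + (-8) + 15 = 27
σ = (2, 4, 1, 3): 8 + 9 + 25 + (-3) = 39
σ = (2, 4, 3, 1): 8 + 9 + 7 + 15 = 39
σ = (3, 1, 2, 4): 23 + 27 + 14 + (-9) = 55
σ = (3, 1, 4, 2): 23 + 27 + (-8) + 21 = 63
σ = (3, 2, 1, 4): 23 + 30 + 25 + (-9) = 69
σ = (3, 2, 4, 1): 23 + 30 + (-8) + 15 = 60
σ = (3, 4, 1, 2): 23 + 9 + 25 + 21 = 78
σ = (3, 4, 2, 1): 23 + 9 + 14 + 15 = 61
σ = (4, 1, 2, 3): (-8) + 27 + 14 + (-3) = 30
σ = (4, 1, 3, 2): (-8) + 27 + 7 + 21 = 47
σ = (4, 2, 1, 3): (-8) + 30 + 25 + (-3) = 44
σ = (4, 2, 3, 1): (-8) + 30 + 7 + 15 = 44
σ = (4, 3, 1, 2): (-8) + 12 + 25 + 21 = 50
σ = (4, 3, 2, 1): (-8) + 12 + 14 + 15 = 33
Optimal value attained by: σ = (1, 3, 2, 4).
Answer: det⊕(M) = 14; verdict: NONSINGULAR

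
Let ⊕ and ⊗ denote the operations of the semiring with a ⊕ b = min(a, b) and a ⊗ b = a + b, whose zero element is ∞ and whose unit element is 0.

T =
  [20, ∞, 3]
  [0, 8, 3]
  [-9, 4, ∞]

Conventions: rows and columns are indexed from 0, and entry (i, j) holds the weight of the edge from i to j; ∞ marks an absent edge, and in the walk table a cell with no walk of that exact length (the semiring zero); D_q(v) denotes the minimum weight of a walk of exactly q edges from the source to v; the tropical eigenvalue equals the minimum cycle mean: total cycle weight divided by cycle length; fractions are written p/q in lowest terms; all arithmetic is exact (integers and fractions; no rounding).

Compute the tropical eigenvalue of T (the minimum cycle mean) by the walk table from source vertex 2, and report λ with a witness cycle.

q=0: [∞, ∞, 0]
q=1: [-9, 4, ∞]
q=2: [4, 12, -6]
q=3: [-15, -2, 7]
Optimal cycle mean attained by: cycle 0->2->0, total 3 + (-9), length 2.
Answer: λ = -3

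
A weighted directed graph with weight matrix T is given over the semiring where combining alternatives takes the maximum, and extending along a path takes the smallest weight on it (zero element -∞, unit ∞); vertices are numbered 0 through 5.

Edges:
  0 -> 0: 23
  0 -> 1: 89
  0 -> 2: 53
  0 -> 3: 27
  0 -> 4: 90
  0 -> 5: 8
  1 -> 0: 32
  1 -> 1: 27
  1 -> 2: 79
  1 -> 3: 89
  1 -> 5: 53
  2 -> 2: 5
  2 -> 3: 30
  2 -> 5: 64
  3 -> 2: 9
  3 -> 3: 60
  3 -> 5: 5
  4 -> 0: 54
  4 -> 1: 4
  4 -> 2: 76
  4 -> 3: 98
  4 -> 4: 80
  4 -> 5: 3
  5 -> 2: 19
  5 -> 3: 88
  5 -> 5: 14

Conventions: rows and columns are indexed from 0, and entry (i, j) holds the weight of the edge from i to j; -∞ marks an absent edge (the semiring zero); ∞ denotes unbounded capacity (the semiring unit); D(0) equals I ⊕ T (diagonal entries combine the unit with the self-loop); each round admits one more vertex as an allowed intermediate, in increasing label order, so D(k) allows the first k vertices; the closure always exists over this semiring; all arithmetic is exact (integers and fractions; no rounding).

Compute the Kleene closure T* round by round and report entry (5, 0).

D(0):
  [∞, 89, 53, 27, 90, 8]
  [32, ∞, 79, 89, -∞, 53]
  [-∞, -∞, ∞, 30, -∞, 64]
  [-∞, -∞, 9, ∞, -∞, 5]
  [54, 4, 76, 98, ∞, 3]
  [-∞, -∞, 19, 88, -∞, ∞]
D(1):
  [∞, 89, 53, 27, 90, 8]
  [32, ∞, 79, 89, 32, 53]
  [-∞, -∞, ∞, 30, -∞, 64]
  [-∞, -∞, 9, ∞, -∞, 5]
  [54, 54, 76, 98, ∞, 8]
  [-∞, -∞, 19, 88, -∞, ∞]
D(2):
  [∞, 89, 79, 89, 90, 53]
  [32, ∞, 79, 89, 32, 53]
  [-∞, -∞, ∞, 30, -∞, 64]
  [-∞, -∞, 9, ∞, -∞, 5]
  [54, 54, 76, 98, ∞, 53]
  [-∞, -∞, 19, 88, -∞, ∞]
D(3):
  [∞, 89, 79, 89, 90, 64]
  [32, ∞, 79, 89, 32, 64]
  [-∞, -∞, ∞, 30, -∞, 64]
  [-∞, -∞, 9, ∞, -∞, 9]
  [54, 54, 76, 98, ∞, 64]
  [-∞, -∞, 19, 88, -∞, ∞]
D(4):
  [∞, 89, 79, 89, 90, 64]
  [32, ∞, 79, 89, 32, 64]
  [-∞, -∞, ∞, 30, -∞, 64]
  [-∞, -∞, 9, ∞, -∞, 9]
  [54, 54, 76, 98, ∞, 64]
  [-∞, -∞, 19, 88, -∞, ∞]
D(5):
  [∞, 89, 79, 90, 90, 64]
  [32, ∞, 79, 89, 32, 64]
  [-∞, -∞, ∞, 30, -∞, 64]
  [-∞, -∞, 9, ∞, -∞, 9]
  [54, 54, 76, 98, ∞, 64]
  [-∞, -∞, 19, 88, -∞, ∞]
D(6):
  [∞, 89, 79, 90, 90, 64]
  [32, ∞, 79, 89, 32, 64]
  [-∞, -∞, ∞, 64, -∞, 64]
  [-∞, -∞, 9, ∞, -∞, 9]
  [54, 54, 76, 98, ∞, 64]
  [-∞, -∞, 19, 88, -∞, ∞]
Answer: T*[5][0] = -∞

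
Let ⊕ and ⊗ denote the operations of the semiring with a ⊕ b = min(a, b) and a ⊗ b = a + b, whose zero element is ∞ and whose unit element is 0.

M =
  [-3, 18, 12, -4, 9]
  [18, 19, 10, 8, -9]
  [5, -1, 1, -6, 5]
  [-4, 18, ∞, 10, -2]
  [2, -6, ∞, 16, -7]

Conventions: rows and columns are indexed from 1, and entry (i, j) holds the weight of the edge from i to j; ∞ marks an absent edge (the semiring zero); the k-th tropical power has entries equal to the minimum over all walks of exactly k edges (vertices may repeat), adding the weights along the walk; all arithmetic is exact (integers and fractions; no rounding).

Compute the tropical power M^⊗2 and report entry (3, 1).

M^⊗2:
  [-8, 3, 9, -7, -6]
  [-7, -15, 11, 4, -16]
  [-10, -1, 2, -5, -10]
  [-7, -8, 8, -8, -9]
  [-5, -13, 4, -2, -15]
Key observation: the optimum is the walk 3->4->1, with weight (-6) + (-4) = -10.
Optimal value attained by: walk 3->4->1.
Answer: (M^⊗2)[3][1] = -10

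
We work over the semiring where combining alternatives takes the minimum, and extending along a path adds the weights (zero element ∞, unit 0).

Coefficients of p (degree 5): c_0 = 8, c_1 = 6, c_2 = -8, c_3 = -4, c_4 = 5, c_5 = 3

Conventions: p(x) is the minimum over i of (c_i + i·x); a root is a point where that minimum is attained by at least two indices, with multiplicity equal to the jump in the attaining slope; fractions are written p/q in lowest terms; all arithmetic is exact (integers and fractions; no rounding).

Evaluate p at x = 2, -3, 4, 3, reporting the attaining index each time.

p(2) = min(8+0·2=8, 6+1·2=8, -8+2·2=-4, -4+3·2=2, 5+4·2=13, 3+5·2=13) = -4 (attained by i=2)
p(-3) = min(8+0·(-3)=8, 6+1·(-3)=3, -8+2·(-3)=-14, -4+3·(-3)=-13, 5+4·(-3)=-7, 3+5·(-3)=-12) = -14 (attained by i=2)
p(4) = min(8+0·4=8, 6+1·4=10, -8+2·4=0, -4+3·4=8, 5+4·4=21, 3+5·4=23) = 0 (attained by i=2)
p(3) = min(8+0·3=8, 6+1·3=9, -8+2·3=-2, -4+3·3=5, 5+4·3=17, 3+5·3=18) = -2 (attained by i=2)
Answer: p(2) = -4; p(-3) = -14; p(4) = 0; p(3) = -2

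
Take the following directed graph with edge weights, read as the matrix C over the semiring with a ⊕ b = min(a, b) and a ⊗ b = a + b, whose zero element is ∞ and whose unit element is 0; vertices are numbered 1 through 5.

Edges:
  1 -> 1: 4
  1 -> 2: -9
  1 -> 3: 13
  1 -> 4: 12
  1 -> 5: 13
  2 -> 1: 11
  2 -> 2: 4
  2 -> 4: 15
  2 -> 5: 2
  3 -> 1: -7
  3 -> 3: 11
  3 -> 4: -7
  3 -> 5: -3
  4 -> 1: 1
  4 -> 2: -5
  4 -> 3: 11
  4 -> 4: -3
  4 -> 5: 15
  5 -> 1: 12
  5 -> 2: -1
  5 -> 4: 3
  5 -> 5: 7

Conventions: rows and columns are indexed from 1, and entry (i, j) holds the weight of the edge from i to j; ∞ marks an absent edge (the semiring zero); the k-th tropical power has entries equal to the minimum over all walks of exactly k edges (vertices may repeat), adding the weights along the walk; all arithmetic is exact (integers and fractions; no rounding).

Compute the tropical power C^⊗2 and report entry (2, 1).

C^⊗2:
  [2, -5, 17, 6, -7]
  [14, 1, 24, 5, 6]
  [-6, -16, 4, -10, 4]
  [-2, -8, 8, -6, -3]
  [4, -2, 14, 0, 1]
Key observation: the optimum is the walk 2->5->1, with weight 2 + 12 = 14.
Optimal value attained by: walk 2->5->1.
Answer: (C^⊗2)[2][1] = 14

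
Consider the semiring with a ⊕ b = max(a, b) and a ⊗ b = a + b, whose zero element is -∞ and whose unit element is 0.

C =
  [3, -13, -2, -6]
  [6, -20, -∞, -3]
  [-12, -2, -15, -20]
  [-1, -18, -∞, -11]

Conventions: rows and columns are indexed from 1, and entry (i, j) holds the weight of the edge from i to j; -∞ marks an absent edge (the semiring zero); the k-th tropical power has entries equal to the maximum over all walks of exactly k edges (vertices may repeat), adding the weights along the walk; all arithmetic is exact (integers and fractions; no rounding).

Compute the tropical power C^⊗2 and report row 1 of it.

C^⊗2:
  [6, -4, 1, -3]
  [9, -7, 4, 0]
  [4, -17, -14, -5]
  [2, -14, -3, -7]
Answer: row 1 of C^⊗2 = [6, -4, 1, -3]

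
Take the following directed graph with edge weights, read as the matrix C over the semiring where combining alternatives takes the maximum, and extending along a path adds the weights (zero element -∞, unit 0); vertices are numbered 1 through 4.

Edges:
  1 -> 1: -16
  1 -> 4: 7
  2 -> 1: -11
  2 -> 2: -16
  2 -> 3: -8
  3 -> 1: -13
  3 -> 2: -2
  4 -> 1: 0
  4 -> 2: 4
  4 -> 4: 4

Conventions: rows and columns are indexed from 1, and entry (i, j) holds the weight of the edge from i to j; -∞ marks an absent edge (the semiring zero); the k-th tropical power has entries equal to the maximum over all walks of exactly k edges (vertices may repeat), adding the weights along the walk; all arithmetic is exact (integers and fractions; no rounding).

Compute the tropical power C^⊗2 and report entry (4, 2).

C^⊗2:
  [7, 11, -∞, 11]
  [-21, -10, -24, -4]
  [-13, -18, -10, -6]
  [4, 8, -4, 8]
Key observation: the optimum is the walk 4->4->2, with weight 4 + 4 = 8.
Optimal value attained by: walk 4->4->2.
Answer: (C^⊗2)[4][2] = 8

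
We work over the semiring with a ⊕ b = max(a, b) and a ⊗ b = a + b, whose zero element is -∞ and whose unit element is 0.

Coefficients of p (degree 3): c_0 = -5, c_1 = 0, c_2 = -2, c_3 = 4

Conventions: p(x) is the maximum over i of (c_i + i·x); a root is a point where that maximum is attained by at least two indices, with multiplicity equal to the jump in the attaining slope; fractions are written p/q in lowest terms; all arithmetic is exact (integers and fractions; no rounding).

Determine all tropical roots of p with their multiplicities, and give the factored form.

hull edge (i=0, c=-5) to (i=1, c=0): slope 5, span 1
hull edge (i=1, c=0) to (i=3, c=4): slope 2, span 2
Factored form: p(x) = 4 ⊗ (x ⊕ (-5)) ⊗ (x ⊕ (-2)) ⊗ (x ⊕ (-2))
Answer: roots = -5 (mult 1), -2 (mult 2)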